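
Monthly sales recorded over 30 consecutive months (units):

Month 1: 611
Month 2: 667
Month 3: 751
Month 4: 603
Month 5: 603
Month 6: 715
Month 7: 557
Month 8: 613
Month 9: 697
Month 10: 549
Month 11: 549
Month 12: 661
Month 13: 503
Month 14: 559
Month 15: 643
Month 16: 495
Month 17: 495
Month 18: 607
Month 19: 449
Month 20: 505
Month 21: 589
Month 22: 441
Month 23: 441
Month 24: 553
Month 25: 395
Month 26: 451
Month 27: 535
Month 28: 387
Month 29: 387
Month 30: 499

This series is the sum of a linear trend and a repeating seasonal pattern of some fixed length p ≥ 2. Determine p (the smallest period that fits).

First differences y_{t+1} − y_t: 56, 84, -148, 0, 112, -158, 56, 84, -148, 0, 112, -158, 56, 84, …
The difference pattern repeats every 6 terms and not for any smaller step, so p = 6.

6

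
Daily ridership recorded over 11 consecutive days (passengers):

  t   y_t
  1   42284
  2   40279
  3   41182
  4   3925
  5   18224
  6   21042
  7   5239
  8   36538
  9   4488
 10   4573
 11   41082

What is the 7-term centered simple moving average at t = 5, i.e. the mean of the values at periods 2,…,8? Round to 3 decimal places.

23775.571

Sum of periods 2–8: 40279 + 41182 + 3925 + 18224 + 21042 + 5239 + 36538 = 166429
Divide by 7: 166429 / 7 = 23775.571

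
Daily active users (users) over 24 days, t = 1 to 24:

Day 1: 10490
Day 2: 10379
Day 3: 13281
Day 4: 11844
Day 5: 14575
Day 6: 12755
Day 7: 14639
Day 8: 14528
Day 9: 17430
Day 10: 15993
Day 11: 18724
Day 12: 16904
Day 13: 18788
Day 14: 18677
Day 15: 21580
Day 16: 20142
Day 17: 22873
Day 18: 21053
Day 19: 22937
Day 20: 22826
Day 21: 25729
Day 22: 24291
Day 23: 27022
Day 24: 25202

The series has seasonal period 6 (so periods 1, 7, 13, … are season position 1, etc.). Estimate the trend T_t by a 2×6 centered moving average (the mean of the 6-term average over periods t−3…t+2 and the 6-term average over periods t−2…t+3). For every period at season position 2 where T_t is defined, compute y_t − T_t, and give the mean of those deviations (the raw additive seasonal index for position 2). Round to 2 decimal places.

Season position 2 occurs at t = 8, 14, 20 (where T_t is defined).
t=8: T_8 = 15332.4167; y_8 − T_8 = 14528 − 15332.4167 = -804.4167
t=14: T_14 = 19481.5833; y_14 − T_14 = 18677 − 19481.5833 = -804.5833
t=20: T_20 = 23630.5833; y_20 − T_20 = 22826 − 23630.5833 = -804.5833
Mean deviation: (-804.4167 + -804.5833 + -804.5833) / 3 = -804.53

-804.53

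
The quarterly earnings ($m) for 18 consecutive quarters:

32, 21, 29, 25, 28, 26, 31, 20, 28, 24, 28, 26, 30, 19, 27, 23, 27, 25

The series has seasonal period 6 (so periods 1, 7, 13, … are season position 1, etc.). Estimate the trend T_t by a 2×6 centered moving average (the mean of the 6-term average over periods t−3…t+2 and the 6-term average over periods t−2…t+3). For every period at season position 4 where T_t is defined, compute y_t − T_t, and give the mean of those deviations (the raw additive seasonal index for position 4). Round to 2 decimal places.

Season position 4 occurs at t = 4, 10 (where T_t is defined).
t=4: T_4 = 26.7500; y_4 − T_4 = 25 − 26.7500 = -1.7500
t=10: T_10 = 26.0833; y_10 − T_10 = 24 − 26.0833 = -2.0833
Mean deviation: (-1.7500 + -2.0833) / 2 = -1.92

-1.92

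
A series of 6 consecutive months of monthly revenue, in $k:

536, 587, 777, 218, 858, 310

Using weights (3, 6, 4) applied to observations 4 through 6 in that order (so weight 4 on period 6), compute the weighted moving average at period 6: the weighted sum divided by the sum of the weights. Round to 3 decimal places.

541.692

Weighted sum: 3·218 + 6·858 + 4·310 = 654 + 5148 + 1240 = 7042
Weight total: 3 + 6 + 4 = 13
WMA = 7042 / 13 = 541.692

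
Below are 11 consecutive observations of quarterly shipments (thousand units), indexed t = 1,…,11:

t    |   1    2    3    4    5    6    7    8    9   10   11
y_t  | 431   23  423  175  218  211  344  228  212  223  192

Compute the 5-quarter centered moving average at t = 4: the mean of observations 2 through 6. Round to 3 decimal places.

Sum of periods 2–6: 23 + 423 + 175 + 218 + 211 = 1050
Divide by 5: 1050 / 5 = 210.000

210.000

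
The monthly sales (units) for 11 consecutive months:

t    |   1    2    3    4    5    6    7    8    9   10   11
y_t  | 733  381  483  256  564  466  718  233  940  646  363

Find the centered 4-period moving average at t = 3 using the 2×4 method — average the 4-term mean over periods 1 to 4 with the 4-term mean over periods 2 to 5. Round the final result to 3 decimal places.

Sum over 1–4: 733 + 381 + 483 + 256 = 1853
Sum over 2–5: 381 + 483 + 256 + 564 = 1684
CMA at t=3 = (1853 + 1684) / (2·4) = 3537 / 8 = 442.125

442.125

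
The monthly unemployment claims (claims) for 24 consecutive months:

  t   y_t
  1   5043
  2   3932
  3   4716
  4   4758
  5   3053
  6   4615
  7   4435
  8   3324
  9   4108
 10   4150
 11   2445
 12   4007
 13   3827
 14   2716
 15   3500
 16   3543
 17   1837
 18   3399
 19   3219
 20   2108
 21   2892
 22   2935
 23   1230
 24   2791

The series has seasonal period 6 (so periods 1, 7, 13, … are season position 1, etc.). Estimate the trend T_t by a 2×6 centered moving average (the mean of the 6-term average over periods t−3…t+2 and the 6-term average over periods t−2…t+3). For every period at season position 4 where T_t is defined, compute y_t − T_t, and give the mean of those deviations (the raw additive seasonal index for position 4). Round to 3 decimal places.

Season position 4 occurs at t = 4, 10, 16 (where T_t is defined).
t=4: T_4 = 4302.16667; y_4 − T_4 = 4758 − 4302.16667 = 455.83333
t=10: T_10 = 3694.16667; y_10 − T_10 = 4150 − 3694.16667 = 455.83333
t=16: T_16 = 3086.33333; y_16 − T_16 = 3543 − 3086.33333 = 456.66667
Mean deviation: (455.83333 + 455.83333 + 456.66667) / 3 = 456.111

456.111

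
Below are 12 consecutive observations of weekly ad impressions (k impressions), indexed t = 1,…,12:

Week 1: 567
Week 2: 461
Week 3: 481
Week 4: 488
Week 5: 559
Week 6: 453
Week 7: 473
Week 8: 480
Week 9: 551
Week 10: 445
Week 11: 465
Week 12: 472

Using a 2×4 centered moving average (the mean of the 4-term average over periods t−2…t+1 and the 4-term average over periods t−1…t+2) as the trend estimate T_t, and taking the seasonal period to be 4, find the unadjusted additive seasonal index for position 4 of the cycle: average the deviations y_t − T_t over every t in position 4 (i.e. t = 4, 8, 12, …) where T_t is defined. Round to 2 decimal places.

Season position 4 occurs at t = 4, 8 (where T_t is defined).
t=4: T_4 = 496.2500; y_4 − T_4 = 488 − 496.2500 = -8.2500
t=8: T_8 = 488.2500; y_8 − T_8 = 480 − 488.2500 = -8.2500
Mean deviation: (-8.2500 + -8.2500) / 2 = -8.25

-8.25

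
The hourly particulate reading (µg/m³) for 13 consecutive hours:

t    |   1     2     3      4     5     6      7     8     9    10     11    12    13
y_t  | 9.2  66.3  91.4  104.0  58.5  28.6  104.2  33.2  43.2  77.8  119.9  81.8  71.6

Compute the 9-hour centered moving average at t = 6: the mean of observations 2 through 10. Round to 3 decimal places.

67.467

Sum of periods 2–10: 66.3 + 91.4 + 104.0 + 58.5 + 28.6 + 104.2 + 33.2 + 43.2 + 77.8 = 607.2
Divide by 9: 607.2 / 9 = 67.467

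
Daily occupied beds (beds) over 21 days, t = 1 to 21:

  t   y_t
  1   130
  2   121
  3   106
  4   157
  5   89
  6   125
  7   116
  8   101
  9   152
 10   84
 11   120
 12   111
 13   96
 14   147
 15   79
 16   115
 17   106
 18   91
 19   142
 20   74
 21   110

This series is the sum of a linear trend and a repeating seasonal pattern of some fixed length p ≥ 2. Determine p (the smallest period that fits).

5

First differences y_{t+1} − y_t: -9, -15, 51, -68, 36, -9, -15, 51, -68, 36, -9, -15, …
The difference pattern repeats every 5 terms and not for any smaller step, so p = 5.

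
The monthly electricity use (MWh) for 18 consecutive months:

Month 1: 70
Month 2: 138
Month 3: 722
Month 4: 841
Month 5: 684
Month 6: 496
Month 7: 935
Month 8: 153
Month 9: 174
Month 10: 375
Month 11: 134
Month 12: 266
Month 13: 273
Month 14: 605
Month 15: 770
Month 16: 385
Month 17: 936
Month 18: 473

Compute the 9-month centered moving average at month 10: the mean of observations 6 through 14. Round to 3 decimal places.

379.000

Sum of periods 6–14: 496 + 935 + 153 + 174 + 375 + 134 + 266 + 273 + 605 = 3411
Divide by 9: 3411 / 9 = 379.000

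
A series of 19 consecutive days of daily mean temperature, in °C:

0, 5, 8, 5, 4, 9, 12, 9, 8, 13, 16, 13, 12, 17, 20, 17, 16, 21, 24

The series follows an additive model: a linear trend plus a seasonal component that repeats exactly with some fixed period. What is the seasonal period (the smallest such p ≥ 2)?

First differences y_{t+1} − y_t: 5, 3, -3, -1, 5, 3, -3, -1, 5, 3, …
The difference pattern repeats every 4 terms and not for any smaller step, so p = 4.

4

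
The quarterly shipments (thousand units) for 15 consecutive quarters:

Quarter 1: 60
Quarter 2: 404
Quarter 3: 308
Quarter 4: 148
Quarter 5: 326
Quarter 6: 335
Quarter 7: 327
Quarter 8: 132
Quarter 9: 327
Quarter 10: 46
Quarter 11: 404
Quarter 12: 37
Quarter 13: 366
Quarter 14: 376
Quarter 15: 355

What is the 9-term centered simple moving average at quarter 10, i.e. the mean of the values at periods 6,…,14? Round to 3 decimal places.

Sum of periods 6–14: 335 + 327 + 132 + 327 + 46 + 404 + 37 + 366 + 376 = 2350
Divide by 9: 2350 / 9 = 261.111

261.111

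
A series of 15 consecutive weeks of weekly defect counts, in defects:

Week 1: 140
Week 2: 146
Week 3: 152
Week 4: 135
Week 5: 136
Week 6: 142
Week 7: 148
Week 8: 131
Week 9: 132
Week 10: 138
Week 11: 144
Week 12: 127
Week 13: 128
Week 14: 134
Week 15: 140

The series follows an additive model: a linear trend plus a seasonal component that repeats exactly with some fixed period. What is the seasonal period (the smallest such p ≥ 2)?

4

First differences y_{t+1} − y_t: 6, 6, -17, 1, 6, 6, -17, 1, 6, 6, …
The difference pattern repeats every 4 terms and not for any smaller step, so p = 4.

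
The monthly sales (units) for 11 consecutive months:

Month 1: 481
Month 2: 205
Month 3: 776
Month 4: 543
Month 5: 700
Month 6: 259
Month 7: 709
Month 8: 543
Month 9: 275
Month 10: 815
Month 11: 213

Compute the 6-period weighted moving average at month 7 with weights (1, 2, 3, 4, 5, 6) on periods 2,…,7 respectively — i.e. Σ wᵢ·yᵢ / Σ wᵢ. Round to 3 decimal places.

Weighted sum: 1·205 + 2·776 + 3·543 + 4·700 + 5·259 + 6·709 = 205 + 1552 + 1629 + 2800 + 1295 + 4254 = 11735
Weight total: 1 + 2 + 3 + 4 + 5 + 6 = 21
WMA = 11735 / 21 = 558.810

558.810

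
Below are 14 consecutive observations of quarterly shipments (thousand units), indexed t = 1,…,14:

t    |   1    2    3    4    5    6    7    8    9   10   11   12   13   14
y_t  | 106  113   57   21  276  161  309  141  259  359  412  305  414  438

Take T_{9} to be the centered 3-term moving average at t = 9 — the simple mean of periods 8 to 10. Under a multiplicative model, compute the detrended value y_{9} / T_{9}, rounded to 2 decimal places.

Trend T_9 = (141 + 259 + 359) / 3 = 759/3 = 253.0000
Ratio to trend: 259 / 253.0000 = 1.02

1.02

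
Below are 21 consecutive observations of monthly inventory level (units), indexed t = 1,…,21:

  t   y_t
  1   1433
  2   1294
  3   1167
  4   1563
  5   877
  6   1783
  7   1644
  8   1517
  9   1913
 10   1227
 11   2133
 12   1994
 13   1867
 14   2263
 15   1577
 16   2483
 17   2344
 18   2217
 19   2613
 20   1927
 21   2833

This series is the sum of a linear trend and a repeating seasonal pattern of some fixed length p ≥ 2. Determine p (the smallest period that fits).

5

First differences y_{t+1} − y_t: -139, -127, 396, -686, 906, -139, -127, 396, -686, 906, -139, -127, …
The difference pattern repeats every 5 terms and not for any smaller step, so p = 5.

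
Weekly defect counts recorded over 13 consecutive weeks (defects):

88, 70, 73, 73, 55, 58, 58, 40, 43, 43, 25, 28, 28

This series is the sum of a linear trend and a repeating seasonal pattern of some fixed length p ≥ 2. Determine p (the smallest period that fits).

3

First differences y_{t+1} − y_t: -18, 3, 0, -18, 3, 0, -18, 3, …
The difference pattern repeats every 3 terms and not for any smaller step, so p = 3.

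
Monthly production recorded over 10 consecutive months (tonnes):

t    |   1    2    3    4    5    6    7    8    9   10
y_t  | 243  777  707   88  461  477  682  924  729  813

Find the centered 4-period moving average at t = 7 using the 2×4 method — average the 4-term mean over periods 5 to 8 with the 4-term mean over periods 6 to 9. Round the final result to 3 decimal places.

669.500

Sum over 5–8: 461 + 477 + 682 + 924 = 2544
Sum over 6–9: 477 + 682 + 924 + 729 = 2812
CMA at t=7 = (2544 + 2812) / (2·4) = 5356 / 8 = 669.500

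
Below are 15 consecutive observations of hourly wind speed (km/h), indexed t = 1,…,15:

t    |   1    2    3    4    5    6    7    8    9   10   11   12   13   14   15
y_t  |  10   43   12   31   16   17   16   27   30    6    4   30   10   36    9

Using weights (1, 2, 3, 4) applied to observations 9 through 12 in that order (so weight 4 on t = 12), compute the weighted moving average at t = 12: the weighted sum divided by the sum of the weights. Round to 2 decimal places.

Weighted sum: 1·30 + 2·6 + 3·4 + 4·30 = 30 + 12 + 12 + 120 = 174
Weight total: 1 + 2 + 3 + 4 = 10
WMA = 174 / 10 = 17.40

17.40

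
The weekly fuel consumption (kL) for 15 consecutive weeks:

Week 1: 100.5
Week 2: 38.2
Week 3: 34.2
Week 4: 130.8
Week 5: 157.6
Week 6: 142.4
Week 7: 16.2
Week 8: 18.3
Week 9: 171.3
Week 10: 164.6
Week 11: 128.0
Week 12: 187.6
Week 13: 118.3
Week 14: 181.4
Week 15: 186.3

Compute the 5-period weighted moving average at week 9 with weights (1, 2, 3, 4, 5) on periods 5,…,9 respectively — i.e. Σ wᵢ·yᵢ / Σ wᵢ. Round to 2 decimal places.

94.71

Weighted sum: 1·157.6 + 2·142.4 + 3·16.2 + 4·18.3 + 5·171.3 = 157.6 + 284.8 + 48.6 + 73.2 + 856.5 = 1420.7
Weight total: 1 + 2 + 3 + 4 + 5 = 15
WMA = 1420.7 / 15 = 94.71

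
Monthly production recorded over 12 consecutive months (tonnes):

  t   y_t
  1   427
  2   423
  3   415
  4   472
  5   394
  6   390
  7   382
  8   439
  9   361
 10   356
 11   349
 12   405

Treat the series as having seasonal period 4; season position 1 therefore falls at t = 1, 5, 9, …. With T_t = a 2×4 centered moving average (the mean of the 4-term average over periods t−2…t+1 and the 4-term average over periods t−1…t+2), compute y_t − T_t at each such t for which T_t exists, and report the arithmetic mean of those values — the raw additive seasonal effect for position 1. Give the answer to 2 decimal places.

-19.50

Season position 1 occurs at t = 5, 9 (where T_t is defined).
t=5: T_5 = 413.6250; y_5 − T_5 = 394 − 413.6250 = -19.6250
t=9: T_9 = 380.3750; y_9 − T_9 = 361 − 380.3750 = -19.3750
Mean deviation: (-19.6250 + -19.3750) / 2 = -19.50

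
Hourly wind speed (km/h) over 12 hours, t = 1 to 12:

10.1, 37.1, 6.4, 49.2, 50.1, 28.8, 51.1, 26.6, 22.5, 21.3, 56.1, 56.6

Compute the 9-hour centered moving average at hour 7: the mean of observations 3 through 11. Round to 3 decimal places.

34.678

Sum of periods 3–11: 6.4 + 49.2 + 50.1 + 28.8 + 51.1 + 26.6 + 22.5 + 21.3 + 56.1 = 312.1
Divide by 9: 312.1 / 9 = 34.678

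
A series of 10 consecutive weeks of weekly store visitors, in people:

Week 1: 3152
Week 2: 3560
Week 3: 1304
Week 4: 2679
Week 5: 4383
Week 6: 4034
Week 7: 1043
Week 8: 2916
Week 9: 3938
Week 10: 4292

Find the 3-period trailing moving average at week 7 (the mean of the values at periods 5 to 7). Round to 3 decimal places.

3153.333

Sum of periods 5–7: 4383 + 4034 + 1043 = 9460
Divide by 3: 9460 / 3 = 3153.333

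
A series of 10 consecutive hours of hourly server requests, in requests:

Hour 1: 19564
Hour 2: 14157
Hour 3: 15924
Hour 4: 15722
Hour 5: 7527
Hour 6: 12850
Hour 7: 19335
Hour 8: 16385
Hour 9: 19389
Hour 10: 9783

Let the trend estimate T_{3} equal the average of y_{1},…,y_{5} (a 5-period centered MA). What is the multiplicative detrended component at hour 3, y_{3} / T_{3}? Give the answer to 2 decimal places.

1.09

Trend T_3 = (19564 + 14157 + 15924 + 15722 + 7527) / 5 = 72894/5 = 14578.8000
Ratio to trend: 15924 / 14578.8000 = 1.09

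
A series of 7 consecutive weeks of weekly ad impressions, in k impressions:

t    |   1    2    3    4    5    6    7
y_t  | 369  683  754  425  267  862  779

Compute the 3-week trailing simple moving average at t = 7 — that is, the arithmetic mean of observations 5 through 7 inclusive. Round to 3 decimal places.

636.000

Sum of periods 5–7: 267 + 862 + 779 = 1908
Divide by 3: 1908 / 3 = 636.000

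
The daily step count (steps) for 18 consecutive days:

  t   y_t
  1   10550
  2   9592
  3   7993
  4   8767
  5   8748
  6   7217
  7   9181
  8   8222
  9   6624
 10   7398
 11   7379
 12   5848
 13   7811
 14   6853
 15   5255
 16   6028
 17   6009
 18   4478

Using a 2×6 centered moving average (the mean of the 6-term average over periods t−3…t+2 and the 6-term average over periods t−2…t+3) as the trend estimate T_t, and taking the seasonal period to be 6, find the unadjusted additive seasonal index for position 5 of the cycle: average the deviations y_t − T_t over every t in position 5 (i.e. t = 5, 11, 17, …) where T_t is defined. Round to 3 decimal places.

Season position 5 occurs at t = 5, 11 (where T_t is defined).
t=5: T_5 = 8468.83333; y_5 − T_5 = 8748 − 8468.83333 = 279.16667
t=11: T_11 = 7099.58333; y_11 − T_11 = 7379 − 7099.58333 = 279.41667
Mean deviation: (279.16667 + 279.41667) / 2 = 279.292

279.292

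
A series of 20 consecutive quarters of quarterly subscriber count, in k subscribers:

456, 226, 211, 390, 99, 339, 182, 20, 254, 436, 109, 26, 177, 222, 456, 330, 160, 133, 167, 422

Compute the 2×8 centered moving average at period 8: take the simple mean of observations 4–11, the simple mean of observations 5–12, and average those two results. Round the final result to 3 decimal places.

205.875

Sum over 4–11: 390 + 99 + 339 + 182 + 20 + 254 + 436 + 109 = 1829
Sum over 5–12: 99 + 339 + 182 + 20 + 254 + 436 + 109 + 26 = 1465
CMA at t=8 = (1829 + 1465) / (2·8) = 3294 / 16 = 205.875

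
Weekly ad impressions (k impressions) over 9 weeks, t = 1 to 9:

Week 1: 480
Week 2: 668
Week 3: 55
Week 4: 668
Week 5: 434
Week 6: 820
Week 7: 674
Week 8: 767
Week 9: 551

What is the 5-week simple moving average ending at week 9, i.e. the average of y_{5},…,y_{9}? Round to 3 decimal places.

649.200

Sum of periods 5–9: 434 + 820 + 674 + 767 + 551 = 3246
Divide by 5: 3246 / 5 = 649.200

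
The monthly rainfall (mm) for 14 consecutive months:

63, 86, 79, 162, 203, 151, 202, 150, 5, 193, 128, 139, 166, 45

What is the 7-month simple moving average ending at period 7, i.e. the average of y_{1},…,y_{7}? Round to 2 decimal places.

Sum of periods 1–7: 63 + 86 + 79 + 162 + 203 + 151 + 202 = 946
Divide by 7: 946 / 7 = 135.14

135.14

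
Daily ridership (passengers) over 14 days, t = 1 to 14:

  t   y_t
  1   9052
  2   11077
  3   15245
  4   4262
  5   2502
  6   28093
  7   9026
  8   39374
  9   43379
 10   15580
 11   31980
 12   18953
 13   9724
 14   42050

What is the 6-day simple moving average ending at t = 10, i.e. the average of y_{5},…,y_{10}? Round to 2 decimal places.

22992.33

Sum of periods 5–10: 2502 + 28093 + 9026 + 39374 + 43379 + 15580 = 137954
Divide by 6: 137954 / 6 = 22992.33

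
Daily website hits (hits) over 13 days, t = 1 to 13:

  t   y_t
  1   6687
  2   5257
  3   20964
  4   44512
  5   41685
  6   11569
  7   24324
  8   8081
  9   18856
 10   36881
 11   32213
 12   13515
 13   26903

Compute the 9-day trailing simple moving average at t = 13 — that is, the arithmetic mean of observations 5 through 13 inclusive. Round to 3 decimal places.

Sum of periods 5–13: 41685 + 11569 + 24324 + 8081 + 18856 + 36881 + 32213 + 13515 + 26903 = 214027
Divide by 9: 214027 / 9 = 23780.778

23780.778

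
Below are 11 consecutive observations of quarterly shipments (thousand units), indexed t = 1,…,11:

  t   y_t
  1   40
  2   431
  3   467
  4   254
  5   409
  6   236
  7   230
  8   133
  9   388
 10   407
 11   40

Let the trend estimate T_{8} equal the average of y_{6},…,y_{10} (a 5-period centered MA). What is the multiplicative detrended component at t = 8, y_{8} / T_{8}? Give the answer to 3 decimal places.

Trend T_8 = (236 + 230 + 133 + 388 + 407) / 5 = 1394/5 = 278.80000
Ratio to trend: 133 / 278.80000 = 0.477

0.477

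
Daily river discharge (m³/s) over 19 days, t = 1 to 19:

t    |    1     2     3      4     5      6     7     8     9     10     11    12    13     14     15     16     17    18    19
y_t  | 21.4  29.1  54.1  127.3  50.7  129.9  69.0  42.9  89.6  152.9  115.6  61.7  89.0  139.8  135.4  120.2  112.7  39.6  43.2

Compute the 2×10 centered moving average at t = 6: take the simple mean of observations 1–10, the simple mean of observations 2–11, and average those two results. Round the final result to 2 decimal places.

81.40

Sum over 1–10: 21.4 + 29.1 + 54.1 + 127.3 + 50.7 + 129.9 + 69.0 + 42.9 + 89.6 + 152.9 = 766.9
Sum over 2–11: 29.1 + 54.1 + 127.3 + 50.7 + 129.9 + 69.0 + 42.9 + 89.6 + 152.9 + 115.6 = 861.1
CMA at t=6 = (766.9 + 861.1) / (2·10) = 1628.0 / 20 = 81.40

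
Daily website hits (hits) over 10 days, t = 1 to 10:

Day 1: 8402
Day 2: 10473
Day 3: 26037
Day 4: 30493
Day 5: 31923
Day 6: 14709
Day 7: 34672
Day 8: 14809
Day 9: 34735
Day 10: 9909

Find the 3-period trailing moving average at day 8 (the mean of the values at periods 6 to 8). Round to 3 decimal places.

21396.667

Sum of periods 6–8: 14709 + 34672 + 14809 = 64190
Divide by 3: 64190 / 3 = 21396.667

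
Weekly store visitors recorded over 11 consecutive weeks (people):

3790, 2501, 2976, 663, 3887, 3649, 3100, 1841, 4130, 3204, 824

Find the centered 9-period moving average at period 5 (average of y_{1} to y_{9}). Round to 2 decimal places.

Sum of periods 1–9: 3790 + 2501 + 2976 + 663 + 3887 + 3649 + 3100 + 1841 + 4130 = 26537
Divide by 9: 26537 / 9 = 2948.56

2948.56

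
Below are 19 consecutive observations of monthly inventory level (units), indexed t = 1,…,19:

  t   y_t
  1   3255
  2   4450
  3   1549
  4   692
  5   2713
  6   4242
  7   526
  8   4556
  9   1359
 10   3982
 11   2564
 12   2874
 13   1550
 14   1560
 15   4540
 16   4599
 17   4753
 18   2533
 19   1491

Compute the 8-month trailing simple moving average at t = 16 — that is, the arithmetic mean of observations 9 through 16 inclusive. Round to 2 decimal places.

2878.50

Sum of periods 9–16: 1359 + 3982 + 2564 + 2874 + 1550 + 1560 + 4540 + 4599 = 23028
Divide by 8: 23028 / 8 = 2878.50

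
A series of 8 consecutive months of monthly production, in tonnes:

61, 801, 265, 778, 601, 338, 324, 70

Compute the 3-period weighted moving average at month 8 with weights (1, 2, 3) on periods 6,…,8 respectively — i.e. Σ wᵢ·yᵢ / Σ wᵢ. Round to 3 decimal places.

Weighted sum: 1·338 + 2·324 + 3·70 = 338 + 648 + 210 = 1196
Weight total: 1 + 2 + 3 = 6
WMA = 1196 / 6 = 199.333

199.333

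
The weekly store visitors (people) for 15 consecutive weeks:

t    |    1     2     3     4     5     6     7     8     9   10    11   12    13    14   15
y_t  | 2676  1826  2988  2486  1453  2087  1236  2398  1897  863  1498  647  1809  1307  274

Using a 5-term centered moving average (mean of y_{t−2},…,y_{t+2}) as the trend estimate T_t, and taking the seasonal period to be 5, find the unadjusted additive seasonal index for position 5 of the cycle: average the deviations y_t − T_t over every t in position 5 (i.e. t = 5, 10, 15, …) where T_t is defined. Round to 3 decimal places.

-597.300

Season position 5 occurs at t = 5, 10 (where T_t is defined).
t=5: T_5 = 2050.00000; y_5 − T_5 = 1453 − 2050.00000 = -597.00000
t=10: T_10 = 1460.60000; y_10 − T_10 = 863 − 1460.60000 = -597.60000
Mean deviation: (-597.00000 + -597.60000) / 2 = -597.300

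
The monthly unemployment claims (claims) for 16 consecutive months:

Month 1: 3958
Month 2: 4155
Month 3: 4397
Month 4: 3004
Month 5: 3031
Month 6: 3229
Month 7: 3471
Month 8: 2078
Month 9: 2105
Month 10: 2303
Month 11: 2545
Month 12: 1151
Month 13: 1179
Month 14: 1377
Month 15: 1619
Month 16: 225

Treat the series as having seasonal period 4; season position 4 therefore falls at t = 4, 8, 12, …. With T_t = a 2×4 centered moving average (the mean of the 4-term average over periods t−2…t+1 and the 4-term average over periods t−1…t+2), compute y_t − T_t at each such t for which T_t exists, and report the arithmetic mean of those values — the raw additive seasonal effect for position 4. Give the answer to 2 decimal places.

Season position 4 occurs at t = 4, 8, 12 (where T_t is defined).
t=4: T_4 = 3531.0000; y_4 − T_4 = 3004 − 3531.0000 = -527.0000
t=8: T_8 = 2605.0000; y_8 − T_8 = 2078 − 2605.0000 = -527.0000
t=12: T_12 = 1678.7500; y_12 − T_12 = 1151 − 1678.7500 = -527.7500
Mean deviation: (-527.0000 + -527.0000 + -527.7500) / 3 = -527.25

-527.25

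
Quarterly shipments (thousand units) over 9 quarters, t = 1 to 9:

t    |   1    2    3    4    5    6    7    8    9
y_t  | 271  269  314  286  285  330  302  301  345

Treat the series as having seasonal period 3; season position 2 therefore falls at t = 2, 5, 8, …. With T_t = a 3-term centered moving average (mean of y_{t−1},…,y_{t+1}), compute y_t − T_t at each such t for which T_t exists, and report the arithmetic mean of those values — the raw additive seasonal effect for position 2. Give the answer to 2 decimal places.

Season position 2 occurs at t = 2, 5, 8 (where T_t is defined).
t=2: T_2 = 284.6667; y_2 − T_2 = 269 − 284.6667 = -15.6667
t=5: T_5 = 300.3333; y_5 − T_5 = 285 − 300.3333 = -15.3333
t=8: T_8 = 316.0000; y_8 − T_8 = 301 − 316.0000 = -15.0000
Mean deviation: (-15.6667 + -15.3333 + -15.0000) / 3 = -15.33

-15.33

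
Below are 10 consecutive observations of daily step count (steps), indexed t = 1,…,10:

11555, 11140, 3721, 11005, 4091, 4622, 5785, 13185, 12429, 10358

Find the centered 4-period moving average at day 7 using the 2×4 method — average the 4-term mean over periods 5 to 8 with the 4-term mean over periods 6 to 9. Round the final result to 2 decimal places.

7963.00

Sum over 5–8: 4091 + 4622 + 5785 + 13185 = 27683
Sum over 6–9: 4622 + 5785 + 13185 + 12429 = 36021
CMA at t=7 = (27683 + 36021) / (2·4) = 63704 / 8 = 7963.00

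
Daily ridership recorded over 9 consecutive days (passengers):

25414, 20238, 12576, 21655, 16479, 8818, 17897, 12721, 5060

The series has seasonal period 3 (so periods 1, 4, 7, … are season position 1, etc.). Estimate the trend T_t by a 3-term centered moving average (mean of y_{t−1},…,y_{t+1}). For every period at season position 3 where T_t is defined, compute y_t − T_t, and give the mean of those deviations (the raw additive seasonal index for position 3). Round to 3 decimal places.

Season position 3 occurs at t = 3, 6 (where T_t is defined).
t=3: T_3 = 18156.33333; y_3 − T_3 = 12576 − 18156.33333 = -5580.33333
t=6: T_6 = 14398.00000; y_6 − T_6 = 8818 − 14398.00000 = -5580.00000
Mean deviation: (-5580.33333 + -5580.00000) / 2 = -5580.167

-5580.167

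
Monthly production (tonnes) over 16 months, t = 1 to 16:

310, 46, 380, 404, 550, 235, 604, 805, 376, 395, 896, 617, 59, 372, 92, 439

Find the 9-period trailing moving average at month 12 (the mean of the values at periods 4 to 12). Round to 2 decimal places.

Sum of periods 4–12: 404 + 550 + 235 + 604 + 805 + 376 + 395 + 896 + 617 = 4882
Divide by 9: 4882 / 9 = 542.44

542.44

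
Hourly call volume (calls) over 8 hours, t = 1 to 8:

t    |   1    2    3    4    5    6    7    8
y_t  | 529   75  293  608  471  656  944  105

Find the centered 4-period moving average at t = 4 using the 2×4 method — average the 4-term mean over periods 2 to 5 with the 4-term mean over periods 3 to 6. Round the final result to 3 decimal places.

Sum over 2–5: 75 + 293 + 608 + 471 = 1447
Sum over 3–6: 293 + 608 + 471 + 656 = 2028
CMA at t=4 = (1447 + 2028) / (2·4) = 3475 / 8 = 434.375

434.375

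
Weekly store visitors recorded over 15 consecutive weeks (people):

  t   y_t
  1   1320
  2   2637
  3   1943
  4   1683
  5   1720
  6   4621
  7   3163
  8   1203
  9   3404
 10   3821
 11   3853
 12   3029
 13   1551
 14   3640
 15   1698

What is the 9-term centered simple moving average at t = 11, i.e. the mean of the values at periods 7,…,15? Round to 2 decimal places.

2818.00

Sum of periods 7–15: 3163 + 1203 + 3404 + 3821 + 3853 + 3029 + 1551 + 3640 + 1698 = 25362
Divide by 9: 25362 / 9 = 2818.00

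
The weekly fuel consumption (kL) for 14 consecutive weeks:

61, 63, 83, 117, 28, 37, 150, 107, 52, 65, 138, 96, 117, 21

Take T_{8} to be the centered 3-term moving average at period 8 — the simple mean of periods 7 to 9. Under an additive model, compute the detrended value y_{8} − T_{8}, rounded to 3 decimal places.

Trend T_8 = (150 + 107 + 52) / 3 = 309/3 = 103.00000
Detrended value: 107 − 103.00000 = 4.000

4.000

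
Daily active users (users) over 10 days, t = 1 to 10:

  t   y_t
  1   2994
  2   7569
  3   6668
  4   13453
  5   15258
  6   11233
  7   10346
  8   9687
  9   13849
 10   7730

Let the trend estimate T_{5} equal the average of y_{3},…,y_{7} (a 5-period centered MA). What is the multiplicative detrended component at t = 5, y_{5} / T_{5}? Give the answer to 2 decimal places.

1.34

Trend T_5 = (6668 + 13453 + 15258 + 11233 + 10346) / 5 = 56958/5 = 11391.6000
Ratio to trend: 15258 / 11391.6000 = 1.34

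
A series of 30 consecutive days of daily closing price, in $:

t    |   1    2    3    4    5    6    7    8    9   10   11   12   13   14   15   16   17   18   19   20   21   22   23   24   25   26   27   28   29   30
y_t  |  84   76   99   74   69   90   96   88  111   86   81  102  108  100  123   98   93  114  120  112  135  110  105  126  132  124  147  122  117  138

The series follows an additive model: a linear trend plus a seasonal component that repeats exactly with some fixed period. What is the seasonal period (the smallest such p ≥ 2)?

First differences y_{t+1} − y_t: -8, 23, -25, -5, 21, 6, -8, 23, -25, -5, 21, 6, -8, 23, …
The difference pattern repeats every 6 terms and not for any smaller step, so p = 6.

6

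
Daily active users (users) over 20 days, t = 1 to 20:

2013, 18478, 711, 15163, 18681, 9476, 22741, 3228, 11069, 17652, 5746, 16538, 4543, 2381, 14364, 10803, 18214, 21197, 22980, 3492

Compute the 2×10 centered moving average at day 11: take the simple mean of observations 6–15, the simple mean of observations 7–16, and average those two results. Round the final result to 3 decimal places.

Sum over 6–15: 9476 + 22741 + 3228 + 11069 + 17652 + 5746 + 16538 + 4543 + 2381 + 14364 = 107738
Sum over 7–16: 22741 + 3228 + 11069 + 17652 + 5746 + 16538 + 4543 + 2381 + 14364 + 10803 = 109065
CMA at t=11 = (107738 + 109065) / (2·10) = 216803 / 20 = 10840.150

10840.150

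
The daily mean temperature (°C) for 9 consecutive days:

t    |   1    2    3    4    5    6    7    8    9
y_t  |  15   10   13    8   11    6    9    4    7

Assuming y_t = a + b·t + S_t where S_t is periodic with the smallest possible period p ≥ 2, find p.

2

First differences y_{t+1} − y_t: -5, 3, -5, 3, -5, 3, …
The difference pattern repeats every 2 terms and not for any smaller step, so p = 2.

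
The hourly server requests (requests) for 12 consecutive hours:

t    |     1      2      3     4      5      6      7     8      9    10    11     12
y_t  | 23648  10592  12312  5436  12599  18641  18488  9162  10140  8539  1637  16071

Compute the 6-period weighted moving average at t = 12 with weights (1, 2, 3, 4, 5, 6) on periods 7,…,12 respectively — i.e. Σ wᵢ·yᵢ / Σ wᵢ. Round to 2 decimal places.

9809.48

Weighted sum: 1·18488 + 2·9162 + 3·10140 + 4·8539 + 5·1637 + 6·16071 = 18488 + 18324 + 30420 + 34156 + 8185 + 96426 = 205999
Weight total: 1 + 2 + 3 + 4 + 5 + 6 = 21
WMA = 205999 / 21 = 9809.48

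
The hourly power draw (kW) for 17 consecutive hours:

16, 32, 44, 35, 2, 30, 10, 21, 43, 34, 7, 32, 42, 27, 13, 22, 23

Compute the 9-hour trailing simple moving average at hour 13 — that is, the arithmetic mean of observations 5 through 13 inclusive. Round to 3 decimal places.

Sum of periods 5–13: 2 + 30 + 10 + 21 + 43 + 34 + 7 + 32 + 42 = 221
Divide by 9: 221 / 9 = 24.556

24.556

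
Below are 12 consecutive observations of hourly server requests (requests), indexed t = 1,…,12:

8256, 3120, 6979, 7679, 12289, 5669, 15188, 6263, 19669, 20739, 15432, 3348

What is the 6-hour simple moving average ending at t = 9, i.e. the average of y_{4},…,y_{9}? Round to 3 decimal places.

Sum of periods 4–9: 7679 + 12289 + 5669 + 15188 + 6263 + 19669 = 66757
Divide by 6: 66757 / 6 = 11126.167

11126.167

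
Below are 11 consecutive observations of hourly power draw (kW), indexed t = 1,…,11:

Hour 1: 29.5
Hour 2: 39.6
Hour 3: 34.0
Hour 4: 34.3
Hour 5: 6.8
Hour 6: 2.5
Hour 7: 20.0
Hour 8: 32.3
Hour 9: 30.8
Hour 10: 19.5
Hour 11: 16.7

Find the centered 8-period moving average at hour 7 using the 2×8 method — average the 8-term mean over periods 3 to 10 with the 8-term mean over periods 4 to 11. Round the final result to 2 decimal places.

Sum over 3–10: 34.0 + 34.3 + 6.8 + 2.5 + 20.0 + 32.3 + 30.8 + 19.5 = 180.2
Sum over 4–11: 34.3 + 6.8 + 2.5 + 20.0 + 32.3 + 30.8 + 19.5 + 16.7 = 162.9
CMA at t=7 = (180.2 + 162.9) / (2·8) = 343.1 / 16 = 21.44

21.44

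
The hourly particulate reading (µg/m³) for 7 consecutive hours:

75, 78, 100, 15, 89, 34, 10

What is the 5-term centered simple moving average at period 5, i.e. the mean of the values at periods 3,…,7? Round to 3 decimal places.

Sum of periods 3–7: 100 + 15 + 89 + 34 + 10 = 248
Divide by 5: 248 / 5 = 49.600

49.600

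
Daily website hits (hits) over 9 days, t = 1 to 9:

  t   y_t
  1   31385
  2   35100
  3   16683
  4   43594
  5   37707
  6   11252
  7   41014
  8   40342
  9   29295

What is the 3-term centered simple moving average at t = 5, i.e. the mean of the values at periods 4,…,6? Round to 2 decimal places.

Sum of periods 4–6: 43594 + 37707 + 11252 = 92553
Divide by 3: 92553 / 3 = 30851.00

30851.00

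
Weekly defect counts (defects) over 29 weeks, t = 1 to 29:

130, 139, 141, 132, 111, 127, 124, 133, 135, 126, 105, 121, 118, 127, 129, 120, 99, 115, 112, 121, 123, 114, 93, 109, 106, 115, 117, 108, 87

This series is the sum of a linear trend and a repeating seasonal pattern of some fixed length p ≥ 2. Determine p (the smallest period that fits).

6

First differences y_{t+1} − y_t: 9, 2, -9, -21, 16, -3, 9, 2, -9, -21, 16, -3, 9, 2, …
The difference pattern repeats every 6 terms and not for any smaller step, so p = 6.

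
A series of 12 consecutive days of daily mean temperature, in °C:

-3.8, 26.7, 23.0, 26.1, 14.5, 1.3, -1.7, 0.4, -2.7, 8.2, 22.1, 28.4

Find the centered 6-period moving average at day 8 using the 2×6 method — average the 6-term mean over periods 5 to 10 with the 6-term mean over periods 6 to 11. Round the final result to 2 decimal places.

Sum over 5–10: 14.5 + 1.3 + (-1.7) + 0.4 + (-2.7) + 8.2 = 20.0
Sum over 6–11: 1.3 + (-1.7) + 0.4 + (-2.7) + 8.2 + 22.1 = 27.6
CMA at t=8 = (20.0 + 27.6) / (2·6) = 47.6 / 12 = 3.97

3.97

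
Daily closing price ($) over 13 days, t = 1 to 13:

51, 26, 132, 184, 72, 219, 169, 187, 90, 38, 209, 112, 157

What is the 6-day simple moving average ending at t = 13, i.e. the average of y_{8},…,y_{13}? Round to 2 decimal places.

Sum of periods 8–13: 187 + 90 + 38 + 209 + 112 + 157 = 793
Divide by 6: 793 / 6 = 132.17

132.17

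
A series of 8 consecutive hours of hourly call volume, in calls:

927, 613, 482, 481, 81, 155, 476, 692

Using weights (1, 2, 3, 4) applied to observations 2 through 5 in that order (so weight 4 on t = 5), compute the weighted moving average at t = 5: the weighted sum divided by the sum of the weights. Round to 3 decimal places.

334.400

Weighted sum: 1·613 + 2·482 + 3·481 + 4·81 = 613 + 964 + 1443 + 324 = 3344
Weight total: 1 + 2 + 3 + 4 = 10
WMA = 3344 / 10 = 334.400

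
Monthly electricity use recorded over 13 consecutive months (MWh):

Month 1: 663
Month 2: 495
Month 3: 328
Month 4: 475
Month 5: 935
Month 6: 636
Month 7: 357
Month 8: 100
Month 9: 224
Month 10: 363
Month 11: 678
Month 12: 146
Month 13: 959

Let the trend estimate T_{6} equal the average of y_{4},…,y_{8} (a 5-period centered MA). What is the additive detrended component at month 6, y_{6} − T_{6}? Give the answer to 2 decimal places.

135.40

Trend T_6 = (475 + 935 + 636 + 357 + 100) / 5 = 2503/5 = 500.6000
Detrended value: 636 − 500.6000 = 135.40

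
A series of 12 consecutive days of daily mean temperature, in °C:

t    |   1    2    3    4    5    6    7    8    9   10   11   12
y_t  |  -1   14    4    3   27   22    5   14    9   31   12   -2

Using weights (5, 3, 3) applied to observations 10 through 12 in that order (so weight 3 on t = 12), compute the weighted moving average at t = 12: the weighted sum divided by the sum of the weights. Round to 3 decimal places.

16.818

Weighted sum: 5·31 + 3·12 + 3·-2 = 155 + 36 + -6 = 185
Weight total: 5 + 3 + 3 = 11
WMA = 185 / 11 = 16.818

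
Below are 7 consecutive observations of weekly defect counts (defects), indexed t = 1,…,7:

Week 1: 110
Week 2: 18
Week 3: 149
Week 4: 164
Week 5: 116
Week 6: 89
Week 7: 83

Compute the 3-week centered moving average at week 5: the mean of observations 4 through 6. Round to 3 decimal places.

123.000

Sum of periods 4–6: 164 + 116 + 89 = 369
Divide by 3: 369 / 3 = 123.000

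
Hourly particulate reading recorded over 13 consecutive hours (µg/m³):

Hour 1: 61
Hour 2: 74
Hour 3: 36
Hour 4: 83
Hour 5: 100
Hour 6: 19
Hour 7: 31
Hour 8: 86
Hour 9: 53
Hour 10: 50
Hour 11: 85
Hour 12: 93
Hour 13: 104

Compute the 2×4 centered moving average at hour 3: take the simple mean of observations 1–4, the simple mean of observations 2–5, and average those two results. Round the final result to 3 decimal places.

68.375

Sum over 1–4: 61 + 74 + 36 + 83 = 254
Sum over 2–5: 74 + 36 + 83 + 100 = 293
CMA at t=3 = (254 + 293) / (2·4) = 547 / 8 = 68.375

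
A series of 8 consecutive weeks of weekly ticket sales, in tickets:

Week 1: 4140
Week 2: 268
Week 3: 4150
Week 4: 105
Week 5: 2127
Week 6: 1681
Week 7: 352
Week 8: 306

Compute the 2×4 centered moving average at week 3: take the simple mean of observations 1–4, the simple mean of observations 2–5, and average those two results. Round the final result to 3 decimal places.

1914.125

Sum over 1–4: 4140 + 268 + 4150 + 105 = 8663
Sum over 2–5: 268 + 4150 + 105 + 2127 = 6650
CMA at t=3 = (8663 + 6650) / (2·4) = 15313 / 8 = 1914.125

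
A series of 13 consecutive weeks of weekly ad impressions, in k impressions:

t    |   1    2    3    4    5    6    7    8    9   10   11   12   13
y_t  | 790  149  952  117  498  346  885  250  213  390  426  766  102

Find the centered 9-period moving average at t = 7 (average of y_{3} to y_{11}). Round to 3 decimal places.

453.000

Sum of periods 3–11: 952 + 117 + 498 + 346 + 885 + 250 + 213 + 390 + 426 = 4077
Divide by 9: 4077 / 9 = 453.000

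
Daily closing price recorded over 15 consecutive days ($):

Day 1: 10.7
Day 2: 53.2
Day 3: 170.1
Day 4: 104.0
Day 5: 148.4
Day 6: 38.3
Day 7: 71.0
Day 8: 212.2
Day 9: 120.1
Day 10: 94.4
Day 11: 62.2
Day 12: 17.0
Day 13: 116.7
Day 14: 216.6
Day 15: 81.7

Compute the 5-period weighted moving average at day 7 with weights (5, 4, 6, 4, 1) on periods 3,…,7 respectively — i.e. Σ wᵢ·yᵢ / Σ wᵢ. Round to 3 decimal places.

119.055

Weighted sum: 5·170.1 + 4·104.0 + 6·148.4 + 4·38.3 + 1·71.0 = 850.5 + 416.0 + 890.4 + 153.2 + 71.0 = 2381.1
Weight total: 5 + 4 + 6 + 4 + 1 = 20
WMA = 2381.1 / 20 = 119.055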